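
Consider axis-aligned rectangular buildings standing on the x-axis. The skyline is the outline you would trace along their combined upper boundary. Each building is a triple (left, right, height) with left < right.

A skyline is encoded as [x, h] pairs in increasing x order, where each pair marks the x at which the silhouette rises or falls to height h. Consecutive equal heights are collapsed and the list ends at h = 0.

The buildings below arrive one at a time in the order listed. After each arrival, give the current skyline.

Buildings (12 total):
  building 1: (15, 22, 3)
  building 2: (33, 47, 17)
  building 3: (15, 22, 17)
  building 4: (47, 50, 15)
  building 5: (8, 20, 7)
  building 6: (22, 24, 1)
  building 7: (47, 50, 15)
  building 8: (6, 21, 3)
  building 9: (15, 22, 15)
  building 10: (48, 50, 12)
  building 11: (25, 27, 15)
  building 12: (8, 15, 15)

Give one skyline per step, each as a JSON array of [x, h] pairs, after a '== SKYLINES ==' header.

== SKYLINES ==
[[15,3],[22,0]]
[[15,3],[22,0],[33,17],[47,0]]
[[15,17],[22,0],[33,17],[47,0]]
[[15,17],[22,0],[33,17],[47,15],[50,0]]
[[8,7],[15,17],[22,0],[33,17],[47,15],[50,0]]
[[8,7],[15,17],[22,1],[24,0],[33,17],[47,15],[50,0]]
[[8,7],[15,17],[22,1],[24,0],[33,17],[47,15],[50,0]]
[[6,3],[8,7],[15,17],[22,1],[24,0],[33,17],[47,15],[50,0]]
[[6,3],[8,7],[15,17],[22,1],[24,0],[33,17],[47,15],[50,0]]
[[6,3],[8,7],[15,17],[22,1],[24,0],[33,17],[47,15],[50,0]]
[[6,3],[8,7],[15,17],[22,1],[24,0],[25,15],[27,0],[33,17],[47,15],[50,0]]
[[6,3],[8,15],[15,17],[22,1],[24,0],[25,15],[27,0],[33,17],[47,15],[50,0]]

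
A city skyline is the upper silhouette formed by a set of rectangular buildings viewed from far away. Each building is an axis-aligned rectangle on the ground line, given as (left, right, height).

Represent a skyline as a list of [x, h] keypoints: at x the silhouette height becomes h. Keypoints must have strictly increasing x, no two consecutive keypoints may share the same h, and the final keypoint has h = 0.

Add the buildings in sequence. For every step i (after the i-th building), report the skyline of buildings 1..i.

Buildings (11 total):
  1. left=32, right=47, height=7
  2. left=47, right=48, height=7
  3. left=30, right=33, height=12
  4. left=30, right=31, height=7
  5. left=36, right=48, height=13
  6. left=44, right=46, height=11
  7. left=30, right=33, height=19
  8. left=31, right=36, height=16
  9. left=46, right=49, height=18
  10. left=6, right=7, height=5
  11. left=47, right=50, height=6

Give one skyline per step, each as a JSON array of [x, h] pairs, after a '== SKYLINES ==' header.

== SKYLINES ==
[[32,7],[47,0]]
[[32,7],[48,0]]
[[30,12],[33,7],[48,0]]
[[30,12],[33,7],[48,0]]
[[30,12],[33,7],[36,13],[48,0]]
[[30,12],[33,7],[36,13],[48,0]]
[[30,19],[33,7],[36,13],[48,0]]
[[30,19],[33,16],[36,13],[48,0]]
[[30,19],[33,16],[36,13],[46,18],[49,0]]
[[6,5],[7,0],[30,19],[33,16],[36,13],[46,18],[49,0]]
[[6,5],[7,0],[30,19],[33,16],[36,13],[46,18],[49,6],[50,0]]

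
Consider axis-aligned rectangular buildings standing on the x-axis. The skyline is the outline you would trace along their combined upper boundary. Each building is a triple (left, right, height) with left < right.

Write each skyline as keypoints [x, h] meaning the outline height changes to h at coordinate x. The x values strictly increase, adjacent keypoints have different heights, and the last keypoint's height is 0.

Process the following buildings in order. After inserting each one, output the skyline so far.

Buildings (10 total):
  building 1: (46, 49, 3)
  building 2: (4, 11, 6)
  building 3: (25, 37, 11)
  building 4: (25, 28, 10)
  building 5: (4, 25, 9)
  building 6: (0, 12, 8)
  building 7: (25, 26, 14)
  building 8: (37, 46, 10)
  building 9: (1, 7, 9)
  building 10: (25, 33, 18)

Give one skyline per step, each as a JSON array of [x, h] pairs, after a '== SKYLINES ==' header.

== SKYLINES ==
[[46,3],[49,0]]
[[4,6],[11,0],[46,3],[49,0]]
[[4,6],[11,0],[25,11],[37,0],[46,3],[49,0]]
[[4,6],[11,0],[25,11],[37,0],[46,3],[49,0]]
[[4,9],[25,11],[37,0],[46,3],[49,0]]
[[0,8],[4,9],[25,11],[37,0],[46,3],[49,0]]
[[0,8],[4,9],[25,14],[26,11],[37,0],[46,3],[49,0]]
[[0,8],[4,9],[25,14],[26,11],[37,10],[46,3],[49,0]]
[[0,8],[1,9],[25,14],[26,11],[37,10],[46,3],[49,0]]
[[0,8],[1,9],[25,18],[33,11],[37,10],[46,3],[49,0]]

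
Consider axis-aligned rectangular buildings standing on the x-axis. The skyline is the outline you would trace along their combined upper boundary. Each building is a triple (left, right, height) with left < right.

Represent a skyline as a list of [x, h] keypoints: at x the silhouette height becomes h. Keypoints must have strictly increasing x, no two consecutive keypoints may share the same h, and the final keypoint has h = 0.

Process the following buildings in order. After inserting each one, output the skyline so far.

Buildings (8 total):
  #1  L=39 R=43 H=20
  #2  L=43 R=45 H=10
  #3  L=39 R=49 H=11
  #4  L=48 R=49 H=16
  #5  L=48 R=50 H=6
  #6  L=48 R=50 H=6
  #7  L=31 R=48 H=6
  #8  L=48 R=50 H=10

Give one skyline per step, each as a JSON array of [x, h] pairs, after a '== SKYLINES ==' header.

== SKYLINES ==
[[39,20],[43,0]]
[[39,20],[43,10],[45,0]]
[[39,20],[43,11],[49,0]]
[[39,20],[43,11],[48,16],[49,0]]
[[39,20],[43,11],[48,16],[49,6],[50,0]]
[[39,20],[43,11],[48,16],[49,6],[50,0]]
[[31,6],[39,20],[43,11],[48,16],[49,6],[50,0]]
[[31,6],[39,20],[43,11],[48,16],[49,10],[50,0]]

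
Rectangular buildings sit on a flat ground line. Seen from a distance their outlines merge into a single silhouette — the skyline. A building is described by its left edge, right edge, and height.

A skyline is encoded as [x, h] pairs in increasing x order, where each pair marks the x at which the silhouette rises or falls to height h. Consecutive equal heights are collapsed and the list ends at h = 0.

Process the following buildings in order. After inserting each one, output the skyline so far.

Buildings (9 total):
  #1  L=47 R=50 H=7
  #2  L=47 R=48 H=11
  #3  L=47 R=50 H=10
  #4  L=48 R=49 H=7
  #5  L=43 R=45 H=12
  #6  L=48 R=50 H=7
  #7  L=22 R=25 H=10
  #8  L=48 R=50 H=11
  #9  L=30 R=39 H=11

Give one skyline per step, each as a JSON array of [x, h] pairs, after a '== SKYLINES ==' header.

== SKYLINES ==
[[47,7],[50,0]]
[[47,11],[48,7],[50,0]]
[[47,11],[48,10],[50,0]]
[[47,11],[48,10],[50,0]]
[[43,12],[45,0],[47,11],[48,10],[50,0]]
[[43,12],[45,0],[47,11],[48,10],[50,0]]
[[22,10],[25,0],[43,12],[45,0],[47,11],[48,10],[50,0]]
[[22,10],[25,0],[43,12],[45,0],[47,11],[50,0]]
[[22,10],[25,0],[30,11],[39,0],[43,12],[45,0],[47,11],[50,0]]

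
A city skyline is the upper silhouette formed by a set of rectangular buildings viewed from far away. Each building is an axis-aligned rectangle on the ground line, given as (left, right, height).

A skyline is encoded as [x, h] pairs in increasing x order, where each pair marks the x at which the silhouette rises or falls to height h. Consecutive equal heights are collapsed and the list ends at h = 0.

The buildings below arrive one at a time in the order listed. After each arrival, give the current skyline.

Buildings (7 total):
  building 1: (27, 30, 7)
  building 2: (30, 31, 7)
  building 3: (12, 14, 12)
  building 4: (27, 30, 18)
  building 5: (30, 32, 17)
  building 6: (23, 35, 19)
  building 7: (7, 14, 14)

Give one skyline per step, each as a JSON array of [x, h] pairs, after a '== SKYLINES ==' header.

== SKYLINES ==
[[27,7],[30,0]]
[[27,7],[31,0]]
[[12,12],[14,0],[27,7],[31,0]]
[[12,12],[14,0],[27,18],[30,7],[31,0]]
[[12,12],[14,0],[27,18],[30,17],[32,0]]
[[12,12],[14,0],[23,19],[35,0]]
[[7,14],[14,0],[23,19],[35,0]]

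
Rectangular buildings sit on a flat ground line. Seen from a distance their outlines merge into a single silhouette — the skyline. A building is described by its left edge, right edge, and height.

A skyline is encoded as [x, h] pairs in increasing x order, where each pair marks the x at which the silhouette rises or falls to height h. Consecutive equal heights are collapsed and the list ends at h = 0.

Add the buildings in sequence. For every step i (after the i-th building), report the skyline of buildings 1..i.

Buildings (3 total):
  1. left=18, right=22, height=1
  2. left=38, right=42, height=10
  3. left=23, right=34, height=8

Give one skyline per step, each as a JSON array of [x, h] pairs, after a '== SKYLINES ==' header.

== SKYLINES ==
[[18,1],[22,0]]
[[18,1],[22,0],[38,10],[42,0]]
[[18,1],[22,0],[23,8],[34,0],[38,10],[42,0]]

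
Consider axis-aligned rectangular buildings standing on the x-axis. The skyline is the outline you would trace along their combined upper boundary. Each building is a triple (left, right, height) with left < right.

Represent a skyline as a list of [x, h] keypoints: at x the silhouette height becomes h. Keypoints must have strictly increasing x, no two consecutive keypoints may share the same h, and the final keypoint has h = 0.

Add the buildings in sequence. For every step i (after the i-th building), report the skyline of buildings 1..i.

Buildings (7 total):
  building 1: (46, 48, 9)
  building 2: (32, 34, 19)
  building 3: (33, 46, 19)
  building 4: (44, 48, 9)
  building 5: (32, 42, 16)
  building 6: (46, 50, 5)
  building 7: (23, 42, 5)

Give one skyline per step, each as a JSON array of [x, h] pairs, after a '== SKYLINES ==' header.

== SKYLINES ==
[[46,9],[48,0]]
[[32,19],[34,0],[46,9],[48,0]]
[[32,19],[46,9],[48,0]]
[[32,19],[46,9],[48,0]]
[[32,19],[46,9],[48,0]]
[[32,19],[46,9],[48,5],[50,0]]
[[23,5],[32,19],[46,9],[48,5],[50,0]]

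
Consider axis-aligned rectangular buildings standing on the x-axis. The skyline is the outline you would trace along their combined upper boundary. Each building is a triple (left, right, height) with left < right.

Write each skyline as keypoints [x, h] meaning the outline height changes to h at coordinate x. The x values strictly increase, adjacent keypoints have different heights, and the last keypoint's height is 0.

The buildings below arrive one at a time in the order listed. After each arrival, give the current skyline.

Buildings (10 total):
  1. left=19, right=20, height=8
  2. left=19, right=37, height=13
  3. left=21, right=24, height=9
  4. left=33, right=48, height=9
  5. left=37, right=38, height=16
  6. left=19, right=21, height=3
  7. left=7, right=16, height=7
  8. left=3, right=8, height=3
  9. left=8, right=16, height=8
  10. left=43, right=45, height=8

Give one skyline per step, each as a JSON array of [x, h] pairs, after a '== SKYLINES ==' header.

== SKYLINES ==
[[19,8],[20,0]]
[[19,13],[37,0]]
[[19,13],[37,0]]
[[19,13],[37,9],[48,0]]
[[19,13],[37,16],[38,9],[48,0]]
[[19,13],[37,16],[38,9],[48,0]]
[[7,7],[16,0],[19,13],[37,16],[38,9],[48,0]]
[[3,3],[7,7],[16,0],[19,13],[37,16],[38,9],[48,0]]
[[3,3],[7,7],[8,8],[16,0],[19,13],[37,16],[38,9],[48,0]]
[[3,3],[7,7],[8,8],[16,0],[19,13],[37,16],[38,9],[48,0]]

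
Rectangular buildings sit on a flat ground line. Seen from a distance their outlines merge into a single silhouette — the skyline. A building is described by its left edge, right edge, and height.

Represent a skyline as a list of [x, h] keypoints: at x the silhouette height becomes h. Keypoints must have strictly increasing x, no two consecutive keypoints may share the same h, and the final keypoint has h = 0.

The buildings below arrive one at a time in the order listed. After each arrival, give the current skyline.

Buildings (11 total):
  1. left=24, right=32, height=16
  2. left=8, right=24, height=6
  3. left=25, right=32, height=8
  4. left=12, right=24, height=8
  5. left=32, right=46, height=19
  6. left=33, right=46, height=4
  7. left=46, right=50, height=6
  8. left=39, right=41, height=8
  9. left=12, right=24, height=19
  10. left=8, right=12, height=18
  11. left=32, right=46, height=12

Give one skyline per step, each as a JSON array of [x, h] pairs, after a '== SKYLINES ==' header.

== SKYLINES ==
[[24,16],[32,0]]
[[8,6],[24,16],[32,0]]
[[8,6],[24,16],[32,0]]
[[8,6],[12,8],[24,16],[32,0]]
[[8,6],[12,8],[24,16],[32,19],[46,0]]
[[8,6],[12,8],[24,16],[32,19],[46,0]]
[[8,6],[12,8],[24,16],[32,19],[46,6],[50,0]]
[[8,6],[12,8],[24,16],[32,19],[46,6],[50,0]]
[[8,6],[12,19],[24,16],[32,19],[46,6],[50,0]]
[[8,18],[12,19],[24,16],[32,19],[46,6],[50,0]]
[[8,18],[12,19],[24,16],[32,19],[46,6],[50,0]]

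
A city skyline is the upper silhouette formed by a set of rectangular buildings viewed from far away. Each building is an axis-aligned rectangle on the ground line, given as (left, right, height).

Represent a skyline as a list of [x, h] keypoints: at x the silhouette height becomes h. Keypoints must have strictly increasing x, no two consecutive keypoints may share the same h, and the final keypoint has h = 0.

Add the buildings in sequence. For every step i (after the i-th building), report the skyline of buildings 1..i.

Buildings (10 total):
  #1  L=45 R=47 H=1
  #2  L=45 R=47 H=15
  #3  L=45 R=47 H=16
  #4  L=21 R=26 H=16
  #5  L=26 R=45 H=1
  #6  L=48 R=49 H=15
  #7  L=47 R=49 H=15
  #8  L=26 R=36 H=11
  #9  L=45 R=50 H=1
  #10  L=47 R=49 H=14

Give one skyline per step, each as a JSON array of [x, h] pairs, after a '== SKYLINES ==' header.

== SKYLINES ==
[[45,1],[47,0]]
[[45,15],[47,0]]
[[45,16],[47,0]]
[[21,16],[26,0],[45,16],[47,0]]
[[21,16],[26,1],[45,16],[47,0]]
[[21,16],[26,1],[45,16],[47,0],[48,15],[49,0]]
[[21,16],[26,1],[45,16],[47,15],[49,0]]
[[21,16],[26,11],[36,1],[45,16],[47,15],[49,0]]
[[21,16],[26,11],[36,1],[45,16],[47,15],[49,1],[50,0]]
[[21,16],[26,11],[36,1],[45,16],[47,15],[49,1],[50,0]]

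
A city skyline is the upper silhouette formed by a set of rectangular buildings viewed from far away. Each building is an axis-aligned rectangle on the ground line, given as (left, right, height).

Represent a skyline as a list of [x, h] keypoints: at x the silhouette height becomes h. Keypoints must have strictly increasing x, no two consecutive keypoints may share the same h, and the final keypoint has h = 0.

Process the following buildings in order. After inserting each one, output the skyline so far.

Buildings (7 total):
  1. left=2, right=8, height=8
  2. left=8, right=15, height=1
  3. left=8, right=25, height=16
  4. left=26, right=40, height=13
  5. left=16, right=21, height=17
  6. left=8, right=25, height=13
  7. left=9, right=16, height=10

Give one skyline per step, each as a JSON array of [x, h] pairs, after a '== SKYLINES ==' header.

== SKYLINES ==
[[2,8],[8,0]]
[[2,8],[8,1],[15,0]]
[[2,8],[8,16],[25,0]]
[[2,8],[8,16],[25,0],[26,13],[40,0]]
[[2,8],[8,16],[16,17],[21,16],[25,0],[26,13],[40,0]]
[[2,8],[8,16],[16,17],[21,16],[25,0],[26,13],[40,0]]
[[2,8],[8,16],[16,17],[21,16],[25,0],[26,13],[40,0]]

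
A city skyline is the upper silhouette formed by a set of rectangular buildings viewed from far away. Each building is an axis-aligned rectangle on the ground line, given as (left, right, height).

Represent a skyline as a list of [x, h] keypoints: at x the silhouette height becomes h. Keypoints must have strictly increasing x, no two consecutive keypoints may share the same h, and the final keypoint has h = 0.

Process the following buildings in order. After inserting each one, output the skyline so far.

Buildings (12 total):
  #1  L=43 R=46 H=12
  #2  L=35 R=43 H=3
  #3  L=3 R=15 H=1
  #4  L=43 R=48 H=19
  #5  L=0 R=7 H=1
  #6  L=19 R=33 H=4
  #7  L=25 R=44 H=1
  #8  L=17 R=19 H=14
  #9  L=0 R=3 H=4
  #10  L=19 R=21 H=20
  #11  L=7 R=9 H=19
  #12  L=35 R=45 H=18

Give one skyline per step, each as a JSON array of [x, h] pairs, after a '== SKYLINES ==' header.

== SKYLINES ==
[[43,12],[46,0]]
[[35,3],[43,12],[46,0]]
[[3,1],[15,0],[35,3],[43,12],[46,0]]
[[3,1],[15,0],[35,3],[43,19],[48,0]]
[[0,1],[15,0],[35,3],[43,19],[48,0]]
[[0,1],[15,0],[19,4],[33,0],[35,3],[43,19],[48,0]]
[[0,1],[15,0],[19,4],[33,1],[35,3],[43,19],[48,0]]
[[0,1],[15,0],[17,14],[19,4],[33,1],[35,3],[43,19],[48,0]]
[[0,4],[3,1],[15,0],[17,14],[19,4],[33,1],[35,3],[43,19],[48,0]]
[[0,4],[3,1],[15,0],[17,14],[19,20],[21,4],[33,1],[35,3],[43,19],[48,0]]
[[0,4],[3,1],[7,19],[9,1],[15,0],[17,14],[19,20],[21,4],[33,1],[35,3],[43,19],[48,0]]
[[0,4],[3,1],[7,19],[9,1],[15,0],[17,14],[19,20],[21,4],[33,1],[35,18],[43,19],[48,0]]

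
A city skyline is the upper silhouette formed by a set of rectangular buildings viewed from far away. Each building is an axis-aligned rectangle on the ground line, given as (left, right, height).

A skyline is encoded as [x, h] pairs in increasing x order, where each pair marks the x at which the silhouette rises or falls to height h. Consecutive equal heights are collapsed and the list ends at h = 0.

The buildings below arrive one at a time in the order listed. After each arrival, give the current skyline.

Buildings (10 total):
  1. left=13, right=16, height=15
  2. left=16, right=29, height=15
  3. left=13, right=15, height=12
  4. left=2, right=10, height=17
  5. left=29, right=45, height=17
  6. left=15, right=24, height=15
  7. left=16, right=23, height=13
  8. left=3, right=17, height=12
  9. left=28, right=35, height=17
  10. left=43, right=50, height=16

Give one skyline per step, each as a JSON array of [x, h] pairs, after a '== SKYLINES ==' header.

== SKYLINES ==
[[13,15],[16,0]]
[[13,15],[29,0]]
[[13,15],[29,0]]
[[2,17],[10,0],[13,15],[29,0]]
[[2,17],[10,0],[13,15],[29,17],[45,0]]
[[2,17],[10,0],[13,15],[29,17],[45,0]]
[[2,17],[10,0],[13,15],[29,17],[45,0]]
[[2,17],[10,12],[13,15],[29,17],[45,0]]
[[2,17],[10,12],[13,15],[28,17],[45,0]]
[[2,17],[10,12],[13,15],[28,17],[45,16],[50,0]]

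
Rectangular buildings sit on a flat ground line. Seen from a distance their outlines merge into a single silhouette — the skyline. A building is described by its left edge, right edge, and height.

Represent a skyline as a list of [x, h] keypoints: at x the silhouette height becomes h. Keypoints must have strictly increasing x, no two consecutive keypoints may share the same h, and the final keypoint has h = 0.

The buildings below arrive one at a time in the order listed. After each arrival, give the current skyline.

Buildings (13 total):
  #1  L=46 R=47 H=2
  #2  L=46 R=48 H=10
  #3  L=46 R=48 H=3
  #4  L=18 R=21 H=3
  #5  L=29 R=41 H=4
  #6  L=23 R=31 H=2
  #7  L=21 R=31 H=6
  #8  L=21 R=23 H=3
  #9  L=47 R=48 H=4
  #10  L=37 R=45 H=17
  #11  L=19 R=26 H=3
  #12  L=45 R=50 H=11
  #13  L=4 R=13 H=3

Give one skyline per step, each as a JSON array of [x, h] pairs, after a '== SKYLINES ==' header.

== SKYLINES ==
[[46,2],[47,0]]
[[46,10],[48,0]]
[[46,10],[48,0]]
[[18,3],[21,0],[46,10],[48,0]]
[[18,3],[21,0],[29,4],[41,0],[46,10],[48,0]]
[[18,3],[21,0],[23,2],[29,4],[41,0],[46,10],[48,0]]
[[18,3],[21,6],[31,4],[41,0],[46,10],[48,0]]
[[18,3],[21,6],[31,4],[41,0],[46,10],[48,0]]
[[18,3],[21,6],[31,4],[41,0],[46,10],[48,0]]
[[18,3],[21,6],[31,4],[37,17],[45,0],[46,10],[48,0]]
[[18,3],[21,6],[31,4],[37,17],[45,0],[46,10],[48,0]]
[[18,3],[21,6],[31,4],[37,17],[45,11],[50,0]]
[[4,3],[13,0],[18,3],[21,6],[31,4],[37,17],[45,11],[50,0]]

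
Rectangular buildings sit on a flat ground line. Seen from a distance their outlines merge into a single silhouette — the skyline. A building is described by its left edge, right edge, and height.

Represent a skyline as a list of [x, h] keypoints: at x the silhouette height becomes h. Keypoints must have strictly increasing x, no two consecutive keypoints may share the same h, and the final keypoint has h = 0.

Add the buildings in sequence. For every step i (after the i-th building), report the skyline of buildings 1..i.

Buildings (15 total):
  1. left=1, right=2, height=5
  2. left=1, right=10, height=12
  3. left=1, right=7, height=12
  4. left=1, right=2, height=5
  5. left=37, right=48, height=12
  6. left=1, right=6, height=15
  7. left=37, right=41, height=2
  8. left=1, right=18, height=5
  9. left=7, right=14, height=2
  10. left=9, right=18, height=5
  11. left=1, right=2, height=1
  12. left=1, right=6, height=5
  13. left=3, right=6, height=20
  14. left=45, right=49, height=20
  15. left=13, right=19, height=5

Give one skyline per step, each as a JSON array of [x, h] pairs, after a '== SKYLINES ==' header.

== SKYLINES ==
[[1,5],[2,0]]
[[1,12],[10,0]]
[[1,12],[10,0]]
[[1,12],[10,0]]
[[1,12],[10,0],[37,12],[48,0]]
[[1,15],[6,12],[10,0],[37,12],[48,0]]
[[1,15],[6,12],[10,0],[37,12],[48,0]]
[[1,15],[6,12],[10,5],[18,0],[37,12],[48,0]]
[[1,15],[6,12],[10,5],[18,0],[37,12],[48,0]]
[[1,15],[6,12],[10,5],[18,0],[37,12],[48,0]]
[[1,15],[6,12],[10,5],[18,0],[37,12],[48,0]]
[[1,15],[6,12],[10,5],[18,0],[37,12],[48,0]]
[[1,15],[3,20],[6,12],[10,5],[18,0],[37,12],[48,0]]
[[1,15],[3,20],[6,12],[10,5],[18,0],[37,12],[45,20],[49,0]]
[[1,15],[3,20],[6,12],[10,5],[19,0],[37,12],[45,20],[49,0]]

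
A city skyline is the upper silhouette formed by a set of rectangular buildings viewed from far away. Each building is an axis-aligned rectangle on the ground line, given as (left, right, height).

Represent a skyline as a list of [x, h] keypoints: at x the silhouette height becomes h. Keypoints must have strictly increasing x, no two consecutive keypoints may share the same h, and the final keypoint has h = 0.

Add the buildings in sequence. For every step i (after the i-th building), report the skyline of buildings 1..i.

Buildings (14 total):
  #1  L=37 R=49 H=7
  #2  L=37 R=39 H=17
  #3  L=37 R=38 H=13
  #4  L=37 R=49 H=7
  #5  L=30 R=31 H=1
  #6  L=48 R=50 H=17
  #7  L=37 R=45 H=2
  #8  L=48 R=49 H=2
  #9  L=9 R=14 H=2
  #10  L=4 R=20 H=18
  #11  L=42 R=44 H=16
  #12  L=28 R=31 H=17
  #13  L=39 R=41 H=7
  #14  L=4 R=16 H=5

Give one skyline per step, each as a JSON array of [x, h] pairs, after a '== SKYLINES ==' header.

== SKYLINES ==
[[37,7],[49,0]]
[[37,17],[39,7],[49,0]]
[[37,17],[39,7],[49,0]]
[[37,17],[39,7],[49,0]]
[[30,1],[31,0],[37,17],[39,7],[49,0]]
[[30,1],[31,0],[37,17],[39,7],[48,17],[50,0]]
[[30,1],[31,0],[37,17],[39,7],[48,17],[50,0]]
[[30,1],[31,0],[37,17],[39,7],[48,17],[50,0]]
[[9,2],[14,0],[30,1],[31,0],[37,17],[39,7],[48,17],[50,0]]
[[4,18],[20,0],[30,1],[31,0],[37,17],[39,7],[48,17],[50,0]]
[[4,18],[20,0],[30,1],[31,0],[37,17],[39,7],[42,16],[44,7],[48,17],[50,0]]
[[4,18],[20,0],[28,17],[31,0],[37,17],[39,7],[42,16],[44,7],[48,17],[50,0]]
[[4,18],[20,0],[28,17],[31,0],[37,17],[39,7],[42,16],[44,7],[48,17],[50,0]]
[[4,18],[20,0],[28,17],[31,0],[37,17],[39,7],[42,16],[44,7],[48,17],[50,0]]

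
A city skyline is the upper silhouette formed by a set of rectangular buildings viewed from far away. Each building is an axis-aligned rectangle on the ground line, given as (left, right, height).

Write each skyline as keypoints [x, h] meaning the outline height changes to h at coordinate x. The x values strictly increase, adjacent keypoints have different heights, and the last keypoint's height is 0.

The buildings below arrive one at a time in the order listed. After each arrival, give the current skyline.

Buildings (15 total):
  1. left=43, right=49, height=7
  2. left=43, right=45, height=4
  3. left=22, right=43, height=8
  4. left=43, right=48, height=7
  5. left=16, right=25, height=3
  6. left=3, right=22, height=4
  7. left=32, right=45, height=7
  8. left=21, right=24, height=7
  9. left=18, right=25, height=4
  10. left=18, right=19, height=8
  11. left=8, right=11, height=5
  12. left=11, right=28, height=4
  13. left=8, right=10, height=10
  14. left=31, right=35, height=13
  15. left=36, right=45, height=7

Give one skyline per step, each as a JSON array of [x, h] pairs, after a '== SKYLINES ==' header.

== SKYLINES ==
[[43,7],[49,0]]
[[43,7],[49,0]]
[[22,8],[43,7],[49,0]]
[[22,8],[43,7],[49,0]]
[[16,3],[22,8],[43,7],[49,0]]
[[3,4],[22,8],[43,7],[49,0]]
[[3,4],[22,8],[43,7],[49,0]]
[[3,4],[21,7],[22,8],[43,7],[49,0]]
[[3,4],[21,7],[22,8],[43,7],[49,0]]
[[3,4],[18,8],[19,4],[21,7],[22,8],[43,7],[49,0]]
[[3,4],[8,5],[11,4],[18,8],[19,4],[21,7],[22,8],[43,7],[49,0]]
[[3,4],[8,5],[11,4],[18,8],[19,4],[21,7],[22,8],[43,7],[49,0]]
[[3,4],[8,10],[10,5],[11,4],[18,8],[19,4],[21,7],[22,8],[43,7],[49,0]]
[[3,4],[8,10],[10,5],[11,4],[18,8],[19,4],[21,7],[22,8],[31,13],[35,8],[43,7],[49,0]]
[[3,4],[8,10],[10,5],[11,4],[18,8],[19,4],[21,7],[22,8],[31,13],[35,8],[43,7],[49,0]]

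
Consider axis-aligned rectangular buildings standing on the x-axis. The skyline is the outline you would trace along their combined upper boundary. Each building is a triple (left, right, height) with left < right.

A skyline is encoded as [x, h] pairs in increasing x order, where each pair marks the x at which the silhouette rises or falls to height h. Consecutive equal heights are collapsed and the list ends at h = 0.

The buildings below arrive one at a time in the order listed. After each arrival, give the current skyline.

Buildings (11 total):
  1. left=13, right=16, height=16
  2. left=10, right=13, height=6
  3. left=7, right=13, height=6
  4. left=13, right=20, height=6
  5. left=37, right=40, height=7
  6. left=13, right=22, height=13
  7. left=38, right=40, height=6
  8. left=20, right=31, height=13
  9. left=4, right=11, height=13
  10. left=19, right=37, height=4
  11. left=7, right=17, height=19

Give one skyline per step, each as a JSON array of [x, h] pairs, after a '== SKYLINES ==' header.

== SKYLINES ==
[[13,16],[16,0]]
[[10,6],[13,16],[16,0]]
[[7,6],[13,16],[16,0]]
[[7,6],[13,16],[16,6],[20,0]]
[[7,6],[13,16],[16,6],[20,0],[37,7],[40,0]]
[[7,6],[13,16],[16,13],[22,0],[37,7],[40,0]]
[[7,6],[13,16],[16,13],[22,0],[37,7],[40,0]]
[[7,6],[13,16],[16,13],[31,0],[37,7],[40,0]]
[[4,13],[11,6],[13,16],[16,13],[31,0],[37,7],[40,0]]
[[4,13],[11,6],[13,16],[16,13],[31,4],[37,7],[40,0]]
[[4,13],[7,19],[17,13],[31,4],[37,7],[40,0]]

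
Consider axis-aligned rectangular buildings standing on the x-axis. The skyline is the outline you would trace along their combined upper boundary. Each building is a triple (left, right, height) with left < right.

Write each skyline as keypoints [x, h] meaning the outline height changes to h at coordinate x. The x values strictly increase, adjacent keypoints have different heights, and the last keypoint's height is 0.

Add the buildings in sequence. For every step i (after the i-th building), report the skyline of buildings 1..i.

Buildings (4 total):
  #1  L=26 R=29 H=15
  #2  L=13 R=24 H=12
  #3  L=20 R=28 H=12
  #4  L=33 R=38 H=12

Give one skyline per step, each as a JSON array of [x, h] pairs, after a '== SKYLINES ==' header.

== SKYLINES ==
[[26,15],[29,0]]
[[13,12],[24,0],[26,15],[29,0]]
[[13,12],[26,15],[29,0]]
[[13,12],[26,15],[29,0],[33,12],[38,0]]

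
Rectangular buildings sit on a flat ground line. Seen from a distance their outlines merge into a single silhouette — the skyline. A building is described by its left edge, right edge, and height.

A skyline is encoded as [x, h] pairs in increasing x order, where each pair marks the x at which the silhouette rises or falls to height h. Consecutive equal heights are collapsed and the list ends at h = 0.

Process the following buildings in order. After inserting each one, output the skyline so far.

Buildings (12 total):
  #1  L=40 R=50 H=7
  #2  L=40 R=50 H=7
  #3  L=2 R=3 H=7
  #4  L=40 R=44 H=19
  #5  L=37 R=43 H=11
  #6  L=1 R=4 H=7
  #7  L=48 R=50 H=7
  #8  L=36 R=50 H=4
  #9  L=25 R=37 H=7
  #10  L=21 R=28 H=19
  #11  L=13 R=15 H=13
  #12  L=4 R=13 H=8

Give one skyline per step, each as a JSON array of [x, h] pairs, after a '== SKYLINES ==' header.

== SKYLINES ==
[[40,7],[50,0]]
[[40,7],[50,0]]
[[2,7],[3,0],[40,7],[50,0]]
[[2,7],[3,0],[40,19],[44,7],[50,0]]
[[2,7],[3,0],[37,11],[40,19],[44,7],[50,0]]
[[1,7],[4,0],[37,11],[40,19],[44,7],[50,0]]
[[1,7],[4,0],[37,11],[40,19],[44,7],[50,0]]
[[1,7],[4,0],[36,4],[37,11],[40,19],[44,7],[50,0]]
[[1,7],[4,0],[25,7],[37,11],[40,19],[44,7],[50,0]]
[[1,7],[4,0],[21,19],[28,7],[37,11],[40,19],[44,7],[50,0]]
[[1,7],[4,0],[13,13],[15,0],[21,19],[28,7],[37,11],[40,19],[44,7],[50,0]]
[[1,7],[4,8],[13,13],[15,0],[21,19],[28,7],[37,11],[40,19],[44,7],[50,0]]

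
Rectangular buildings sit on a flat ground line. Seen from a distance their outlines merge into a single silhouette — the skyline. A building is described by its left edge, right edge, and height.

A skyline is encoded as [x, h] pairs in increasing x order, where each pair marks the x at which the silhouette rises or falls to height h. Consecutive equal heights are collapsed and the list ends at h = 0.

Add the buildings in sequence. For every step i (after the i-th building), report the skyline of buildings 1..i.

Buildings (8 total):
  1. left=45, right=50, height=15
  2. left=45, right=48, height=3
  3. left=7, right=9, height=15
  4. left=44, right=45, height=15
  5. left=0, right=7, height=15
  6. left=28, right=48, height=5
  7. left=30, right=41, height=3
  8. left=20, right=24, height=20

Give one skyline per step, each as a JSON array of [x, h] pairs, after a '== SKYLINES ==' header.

== SKYLINES ==
[[45,15],[50,0]]
[[45,15],[50,0]]
[[7,15],[9,0],[45,15],[50,0]]
[[7,15],[9,0],[44,15],[50,0]]
[[0,15],[9,0],[44,15],[50,0]]
[[0,15],[9,0],[28,5],[44,15],[50,0]]
[[0,15],[9,0],[28,5],[44,15],[50,0]]
[[0,15],[9,0],[20,20],[24,0],[28,5],[44,15],[50,0]]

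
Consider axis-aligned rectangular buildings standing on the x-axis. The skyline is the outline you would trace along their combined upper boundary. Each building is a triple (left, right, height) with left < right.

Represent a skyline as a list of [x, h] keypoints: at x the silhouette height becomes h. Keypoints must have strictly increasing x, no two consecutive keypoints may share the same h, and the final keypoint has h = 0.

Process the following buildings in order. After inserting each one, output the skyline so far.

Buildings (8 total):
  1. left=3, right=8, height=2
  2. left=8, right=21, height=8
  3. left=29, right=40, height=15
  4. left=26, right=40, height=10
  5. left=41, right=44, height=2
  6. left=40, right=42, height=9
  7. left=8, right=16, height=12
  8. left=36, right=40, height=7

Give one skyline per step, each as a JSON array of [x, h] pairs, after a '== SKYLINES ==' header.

== SKYLINES ==
[[3,2],[8,0]]
[[3,2],[8,8],[21,0]]
[[3,2],[8,8],[21,0],[29,15],[40,0]]
[[3,2],[8,8],[21,0],[26,10],[29,15],[40,0]]
[[3,2],[8,8],[21,0],[26,10],[29,15],[40,0],[41,2],[44,0]]
[[3,2],[8,8],[21,0],[26,10],[29,15],[40,9],[42,2],[44,0]]
[[3,2],[8,12],[16,8],[21,0],[26,10],[29,15],[40,9],[42,2],[44,0]]
[[3,2],[8,12],[16,8],[21,0],[26,10],[29,15],[40,9],[42,2],[44,0]]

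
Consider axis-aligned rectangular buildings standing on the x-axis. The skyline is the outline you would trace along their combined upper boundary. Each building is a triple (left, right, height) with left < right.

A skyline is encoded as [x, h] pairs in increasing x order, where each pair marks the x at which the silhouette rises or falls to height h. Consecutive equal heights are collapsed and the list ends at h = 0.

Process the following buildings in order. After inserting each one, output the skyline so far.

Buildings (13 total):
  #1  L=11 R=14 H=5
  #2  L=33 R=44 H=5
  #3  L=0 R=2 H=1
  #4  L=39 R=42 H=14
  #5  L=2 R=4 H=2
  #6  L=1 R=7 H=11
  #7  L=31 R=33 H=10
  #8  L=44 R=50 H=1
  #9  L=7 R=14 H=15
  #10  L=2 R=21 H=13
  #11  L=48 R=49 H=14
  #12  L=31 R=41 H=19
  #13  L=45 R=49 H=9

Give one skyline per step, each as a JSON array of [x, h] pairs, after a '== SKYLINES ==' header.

== SKYLINES ==
[[11,5],[14,0]]
[[11,5],[14,0],[33,5],[44,0]]
[[0,1],[2,0],[11,5],[14,0],[33,5],[44,0]]
[[0,1],[2,0],[11,5],[14,0],[33,5],[39,14],[42,5],[44,0]]
[[0,1],[2,2],[4,0],[11,5],[14,0],[33,5],[39,14],[42,5],[44,0]]
[[0,1],[1,11],[7,0],[11,5],[14,0],[33,5],[39,14],[42,5],[44,0]]
[[0,1],[1,11],[7,0],[11,5],[14,0],[31,10],[33,5],[39,14],[42,5],[44,0]]
[[0,1],[1,11],[7,0],[11,5],[14,0],[31,10],[33,5],[39,14],[42,5],[44,1],[50,0]]
[[0,1],[1,11],[7,15],[14,0],[31,10],[33,5],[39,14],[42,5],[44,1],[50,0]]
[[0,1],[1,11],[2,13],[7,15],[14,13],[21,0],[31,10],[33,5],[39,14],[42,5],[44,1],[50,0]]
[[0,1],[1,11],[2,13],[7,15],[14,13],[21,0],[31,10],[33,5],[39,14],[42,5],[44,1],[48,14],[49,1],[50,0]]
[[0,1],[1,11],[2,13],[7,15],[14,13],[21,0],[31,19],[41,14],[42,5],[44,1],[48,14],[49,1],[50,0]]
[[0,1],[1,11],[2,13],[7,15],[14,13],[21,0],[31,19],[41,14],[42,5],[44,1],[45,9],[48,14],[49,1],[50,0]]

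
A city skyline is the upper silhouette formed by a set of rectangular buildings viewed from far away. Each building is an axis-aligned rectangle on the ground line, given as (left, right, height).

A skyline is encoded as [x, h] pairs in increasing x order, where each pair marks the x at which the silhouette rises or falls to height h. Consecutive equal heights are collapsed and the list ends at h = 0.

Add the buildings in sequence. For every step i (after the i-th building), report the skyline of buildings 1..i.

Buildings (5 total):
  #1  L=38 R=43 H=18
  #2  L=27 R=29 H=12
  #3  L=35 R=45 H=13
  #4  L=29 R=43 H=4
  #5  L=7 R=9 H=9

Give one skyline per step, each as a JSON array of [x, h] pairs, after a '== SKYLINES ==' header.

== SKYLINES ==
[[38,18],[43,0]]
[[27,12],[29,0],[38,18],[43,0]]
[[27,12],[29,0],[35,13],[38,18],[43,13],[45,0]]
[[27,12],[29,4],[35,13],[38,18],[43,13],[45,0]]
[[7,9],[9,0],[27,12],[29,4],[35,13],[38,18],[43,13],[45,0]]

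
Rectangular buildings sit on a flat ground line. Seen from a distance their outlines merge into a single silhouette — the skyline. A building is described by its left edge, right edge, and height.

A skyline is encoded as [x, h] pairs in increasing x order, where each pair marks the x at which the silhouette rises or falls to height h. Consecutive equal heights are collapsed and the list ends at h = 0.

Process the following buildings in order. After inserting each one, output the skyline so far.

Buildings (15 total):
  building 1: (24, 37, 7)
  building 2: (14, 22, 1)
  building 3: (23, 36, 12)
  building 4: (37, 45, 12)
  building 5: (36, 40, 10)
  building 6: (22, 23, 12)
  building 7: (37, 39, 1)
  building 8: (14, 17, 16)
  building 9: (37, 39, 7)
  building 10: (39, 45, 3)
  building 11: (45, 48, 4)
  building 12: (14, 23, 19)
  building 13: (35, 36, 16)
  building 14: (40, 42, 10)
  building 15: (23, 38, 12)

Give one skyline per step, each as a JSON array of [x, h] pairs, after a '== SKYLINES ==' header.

== SKYLINES ==
[[24,7],[37,0]]
[[14,1],[22,0],[24,7],[37,0]]
[[14,1],[22,0],[23,12],[36,7],[37,0]]
[[14,1],[22,0],[23,12],[36,7],[37,12],[45,0]]
[[14,1],[22,0],[23,12],[36,10],[37,12],[45,0]]
[[14,1],[22,12],[36,10],[37,12],[45,0]]
[[14,1],[22,12],[36,10],[37,12],[45,0]]
[[14,16],[17,1],[22,12],[36,10],[37,12],[45,0]]
[[14,16],[17,1],[22,12],[36,10],[37,12],[45,0]]
[[14,16],[17,1],[22,12],[36,10],[37,12],[45,0]]
[[14,16],[17,1],[22,12],[36,10],[37,12],[45,4],[48,0]]
[[14,19],[23,12],[36,10],[37,12],[45,4],[48,0]]
[[14,19],[23,12],[35,16],[36,10],[37,12],[45,4],[48,0]]
[[14,19],[23,12],[35,16],[36,10],[37,12],[45,4],[48,0]]
[[14,19],[23,12],[35,16],[36,12],[45,4],[48,0]]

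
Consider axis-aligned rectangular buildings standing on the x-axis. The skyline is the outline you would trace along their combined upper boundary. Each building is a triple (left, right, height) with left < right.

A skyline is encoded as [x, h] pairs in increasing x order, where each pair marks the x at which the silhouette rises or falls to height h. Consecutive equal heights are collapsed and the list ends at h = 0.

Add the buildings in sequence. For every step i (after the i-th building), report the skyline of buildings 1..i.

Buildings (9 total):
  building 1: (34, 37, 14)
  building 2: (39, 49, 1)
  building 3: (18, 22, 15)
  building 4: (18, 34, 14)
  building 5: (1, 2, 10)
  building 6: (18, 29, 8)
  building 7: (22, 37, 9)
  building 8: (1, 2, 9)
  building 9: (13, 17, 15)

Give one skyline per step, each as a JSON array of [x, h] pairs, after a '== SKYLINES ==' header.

== SKYLINES ==
[[34,14],[37,0]]
[[34,14],[37,0],[39,1],[49,0]]
[[18,15],[22,0],[34,14],[37,0],[39,1],[49,0]]
[[18,15],[22,14],[37,0],[39,1],[49,0]]
[[1,10],[2,0],[18,15],[22,14],[37,0],[39,1],[49,0]]
[[1,10],[2,0],[18,15],[22,14],[37,0],[39,1],[49,0]]
[[1,10],[2,0],[18,15],[22,14],[37,0],[39,1],[49,0]]
[[1,10],[2,0],[18,15],[22,14],[37,0],[39,1],[49,0]]
[[1,10],[2,0],[13,15],[17,0],[18,15],[22,14],[37,0],[39,1],[49,0]]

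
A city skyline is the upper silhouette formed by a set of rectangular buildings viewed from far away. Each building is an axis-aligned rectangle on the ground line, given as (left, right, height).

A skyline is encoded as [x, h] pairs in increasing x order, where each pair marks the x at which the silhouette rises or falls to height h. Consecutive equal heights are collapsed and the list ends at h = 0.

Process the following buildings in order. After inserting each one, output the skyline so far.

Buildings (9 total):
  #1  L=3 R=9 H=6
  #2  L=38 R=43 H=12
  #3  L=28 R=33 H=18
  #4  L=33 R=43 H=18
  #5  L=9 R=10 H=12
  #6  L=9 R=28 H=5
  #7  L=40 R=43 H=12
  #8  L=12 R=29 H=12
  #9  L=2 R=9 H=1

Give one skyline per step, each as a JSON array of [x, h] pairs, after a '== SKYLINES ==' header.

== SKYLINES ==
[[3,6],[9,0]]
[[3,6],[9,0],[38,12],[43,0]]
[[3,6],[9,0],[28,18],[33,0],[38,12],[43,0]]
[[3,6],[9,0],[28,18],[43,0]]
[[3,6],[9,12],[10,0],[28,18],[43,0]]
[[3,6],[9,12],[10,5],[28,18],[43,0]]
[[3,6],[9,12],[10,5],[28,18],[43,0]]
[[3,6],[9,12],[10,5],[12,12],[28,18],[43,0]]
[[2,1],[3,6],[9,12],[10,5],[12,12],[28,18],[43,0]]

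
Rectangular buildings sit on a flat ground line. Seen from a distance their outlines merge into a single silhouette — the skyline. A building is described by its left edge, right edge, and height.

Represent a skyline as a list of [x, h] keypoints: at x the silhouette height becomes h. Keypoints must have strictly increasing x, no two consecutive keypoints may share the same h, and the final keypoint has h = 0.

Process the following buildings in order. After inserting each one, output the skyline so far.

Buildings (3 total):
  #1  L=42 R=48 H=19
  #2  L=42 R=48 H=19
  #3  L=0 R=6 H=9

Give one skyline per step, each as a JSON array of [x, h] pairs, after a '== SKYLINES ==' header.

== SKYLINES ==
[[42,19],[48,0]]
[[42,19],[48,0]]
[[0,9],[6,0],[42,19],[48,0]]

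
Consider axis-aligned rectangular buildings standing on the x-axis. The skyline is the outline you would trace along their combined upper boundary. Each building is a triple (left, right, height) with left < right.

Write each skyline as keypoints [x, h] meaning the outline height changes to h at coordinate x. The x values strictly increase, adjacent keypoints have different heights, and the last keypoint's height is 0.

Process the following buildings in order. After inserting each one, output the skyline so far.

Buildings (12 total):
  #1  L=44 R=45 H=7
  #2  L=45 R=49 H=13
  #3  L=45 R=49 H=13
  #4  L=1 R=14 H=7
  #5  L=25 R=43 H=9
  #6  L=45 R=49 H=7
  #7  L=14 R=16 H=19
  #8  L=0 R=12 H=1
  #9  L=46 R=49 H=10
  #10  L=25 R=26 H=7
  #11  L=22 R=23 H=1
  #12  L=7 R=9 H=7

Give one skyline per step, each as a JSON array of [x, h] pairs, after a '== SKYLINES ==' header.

== SKYLINES ==
[[44,7],[45,0]]
[[44,7],[45,13],[49,0]]
[[44,7],[45,13],[49,0]]
[[1,7],[14,0],[44,7],[45,13],[49,0]]
[[1,7],[14,0],[25,9],[43,0],[44,7],[45,13],[49,0]]
[[1,7],[14,0],[25,9],[43,0],[44,7],[45,13],[49,0]]
[[1,7],[14,19],[16,0],[25,9],[43,0],[44,7],[45,13],[49,0]]
[[0,1],[1,7],[14,19],[16,0],[25,9],[43,0],[44,7],[45,13],[49,0]]
[[0,1],[1,7],[14,19],[16,0],[25,9],[43,0],[44,7],[45,13],[49,0]]
[[0,1],[1,7],[14,19],[16,0],[25,9],[43,0],[44,7],[45,13],[49,0]]
[[0,1],[1,7],[14,19],[16,0],[22,1],[23,0],[25,9],[43,0],[44,7],[45,13],[49,0]]
[[0,1],[1,7],[14,19],[16,0],[22,1],[23,0],[25,9],[43,0],[44,7],[45,13],[49,0]]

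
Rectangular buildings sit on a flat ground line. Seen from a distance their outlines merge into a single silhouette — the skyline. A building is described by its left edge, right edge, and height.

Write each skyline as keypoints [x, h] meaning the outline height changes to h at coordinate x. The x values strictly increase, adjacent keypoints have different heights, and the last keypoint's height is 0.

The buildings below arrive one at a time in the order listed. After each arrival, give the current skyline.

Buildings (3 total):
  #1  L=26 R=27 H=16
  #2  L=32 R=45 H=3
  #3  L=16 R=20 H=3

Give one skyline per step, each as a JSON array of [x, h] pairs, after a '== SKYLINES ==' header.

== SKYLINES ==
[[26,16],[27,0]]
[[26,16],[27,0],[32,3],[45,0]]
[[16,3],[20,0],[26,16],[27,0],[32,3],[45,0]]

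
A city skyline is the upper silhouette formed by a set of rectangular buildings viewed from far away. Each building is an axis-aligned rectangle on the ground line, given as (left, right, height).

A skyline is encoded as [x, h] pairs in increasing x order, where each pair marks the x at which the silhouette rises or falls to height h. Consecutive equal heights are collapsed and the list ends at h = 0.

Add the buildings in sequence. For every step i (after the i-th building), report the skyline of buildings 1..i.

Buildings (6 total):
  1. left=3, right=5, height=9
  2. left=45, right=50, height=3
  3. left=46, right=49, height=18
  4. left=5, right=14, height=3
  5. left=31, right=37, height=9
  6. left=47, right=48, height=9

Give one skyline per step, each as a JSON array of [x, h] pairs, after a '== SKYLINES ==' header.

== SKYLINES ==
[[3,9],[5,0]]
[[3,9],[5,0],[45,3],[50,0]]
[[3,9],[5,0],[45,3],[46,18],[49,3],[50,0]]
[[3,9],[5,3],[14,0],[45,3],[46,18],[49,3],[50,0]]
[[3,9],[5,3],[14,0],[31,9],[37,0],[45,3],[46,18],[49,3],[50,0]]
[[3,9],[5,3],[14,0],[31,9],[37,0],[45,3],[46,18],[49,3],[50,0]]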